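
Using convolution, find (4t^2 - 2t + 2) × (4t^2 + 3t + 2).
Ascending coefficients: a = [2, -2, 4], b = [2, 3, 4]. c[0] = 2×2 = 4; c[1] = 2×3 + -2×2 = 2; c[2] = 2×4 + -2×3 + 4×2 = 10; c[3] = -2×4 + 4×3 = 4; c[4] = 4×4 = 16. Result coefficients: [4, 2, 10, 4, 16] → 16t^4 + 4t^3 + 10t^2 + 2t + 4

16t^4 + 4t^3 + 10t^2 + 2t + 4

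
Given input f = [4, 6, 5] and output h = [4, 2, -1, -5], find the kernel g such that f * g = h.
Output length 4 = len(f) + len(g) - 1 ⇒ len(g) = 2. Solve g forward using g[k] = (h[k] - Σ_{i≥1} f[i]·g[k-i]) / f[0]: g[0] = h[0] / f[0] = 4 / 4 = 1; g[1] = (h[1] - 6×1) / f[0] = (2 - 6×1) / 4 = -1. So g = [1, -1]. Forward-check [4, 6, 5] * [1, -1]: h[0] = 4×1 = 4; h[1] = 4×-1 + 6×1 = 2; h[2] = 6×-1 + 5×1 = -1; h[3] = 5×-1 = -5 → [4, 2, -1, -5] ✓

[1, -1]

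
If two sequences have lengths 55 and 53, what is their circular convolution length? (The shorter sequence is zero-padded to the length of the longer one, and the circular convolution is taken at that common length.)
Circular convolution (zero-padding the shorter input) has length max(m, n) = max(55, 53) = 55

55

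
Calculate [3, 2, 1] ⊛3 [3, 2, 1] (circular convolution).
Use y[k] = Σ_j u[j]·v[(k-j) mod 3]. y[0] = 3×3 + 2×1 + 1×2 = 13; y[1] = 3×2 + 2×3 + 1×1 = 13; y[2] = 3×1 + 2×2 + 1×3 = 10. Result: [13, 13, 10]

[13, 13, 10]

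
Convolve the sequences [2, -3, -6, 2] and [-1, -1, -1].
y[0] = 2×-1 = -2; y[1] = 2×-1 + -3×-1 = 1; y[2] = 2×-1 + -3×-1 + -6×-1 = 7; y[3] = -3×-1 + -6×-1 + 2×-1 = 7; y[4] = -6×-1 + 2×-1 = 4; y[5] = 2×-1 = -2

[-2, 1, 7, 7, 4, -2]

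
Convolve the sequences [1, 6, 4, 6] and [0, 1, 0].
y[0] = 1×0 = 0; y[1] = 1×1 + 6×0 = 1; y[2] = 1×0 + 6×1 + 4×0 = 6; y[3] = 6×0 + 4×1 + 6×0 = 4; y[4] = 4×0 + 6×1 = 6; y[5] = 6×0 = 0

[0, 1, 6, 4, 6, 0]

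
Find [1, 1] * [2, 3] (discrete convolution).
y[0] = 1×2 = 2; y[1] = 1×3 + 1×2 = 5; y[2] = 1×3 = 3

[2, 5, 3]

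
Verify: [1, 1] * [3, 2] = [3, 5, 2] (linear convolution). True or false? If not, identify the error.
Recompute linear convolution of [1, 1] and [3, 2]: y[0] = 1×3 = 3; y[1] = 1×2 + 1×3 = 5; y[2] = 1×2 = 2 → [3, 5, 2]. Given [3, 5, 2] matches, so answer: Yes

Yes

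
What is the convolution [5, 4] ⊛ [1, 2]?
y[0] = 5×1 = 5; y[1] = 5×2 + 4×1 = 14; y[2] = 4×2 = 8

[5, 14, 8]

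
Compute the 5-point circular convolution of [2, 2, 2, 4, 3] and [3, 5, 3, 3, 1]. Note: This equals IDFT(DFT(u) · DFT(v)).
Either evaluate y[k] = Σ_j u[j]·v[(k-j) mod 5] directly, or use IDFT(DFT(u) · DFT(v)). y[0] = 2×3 + 2×1 + 2×3 + 4×3 + 3×5 = 41; y[1] = 2×5 + 2×3 + 2×1 + 4×3 + 3×3 = 39; y[2] = 2×3 + 2×5 + 2×3 + 4×1 + 3×3 = 35; y[3] = 2×3 + 2×3 + 2×5 + 4×3 + 3×1 = 37; y[4] = 2×1 + 2×3 + 2×3 + 4×5 + 3×3 = 43. Result: [41, 39, 35, 37, 43]

[41, 39, 35, 37, 43]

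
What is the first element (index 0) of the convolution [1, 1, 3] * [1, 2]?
Use y[k] = Σ_i a[i]·b[k-i] at k=0. y[0] = 1×1 = 1

1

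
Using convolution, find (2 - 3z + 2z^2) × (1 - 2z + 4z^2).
Ascending coefficients: a = [2, -3, 2], b = [1, -2, 4]. c[0] = 2×1 = 2; c[1] = 2×-2 + -3×1 = -7; c[2] = 2×4 + -3×-2 + 2×1 = 16; c[3] = -3×4 + 2×-2 = -16; c[4] = 2×4 = 8. Result coefficients: [2, -7, 16, -16, 8] → 2 - 7z + 16z^2 - 16z^3 + 8z^4

2 - 7z + 16z^2 - 16z^3 + 8z^4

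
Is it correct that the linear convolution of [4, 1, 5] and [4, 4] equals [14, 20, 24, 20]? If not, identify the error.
Recompute linear convolution of [4, 1, 5] and [4, 4]: y[0] = 4×4 = 16; y[1] = 4×4 + 1×4 = 20; y[2] = 1×4 + 5×4 = 24; y[3] = 5×4 = 20 → [16, 20, 24, 20]. Compare to given [14, 20, 24, 20]: they differ at index 0: given 14, correct 16, so answer: No

No. Error at index 0: given 14, correct 16.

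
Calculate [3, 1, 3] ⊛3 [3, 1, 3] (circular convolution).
Use y[k] = Σ_j f[j]·g[(k-j) mod 3]. y[0] = 3×3 + 1×3 + 3×1 = 15; y[1] = 3×1 + 1×3 + 3×3 = 15; y[2] = 3×3 + 1×1 + 3×3 = 19. Result: [15, 15, 19]

[15, 15, 19]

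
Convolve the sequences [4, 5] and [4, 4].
y[0] = 4×4 = 16; y[1] = 4×4 + 5×4 = 36; y[2] = 5×4 = 20

[16, 36, 20]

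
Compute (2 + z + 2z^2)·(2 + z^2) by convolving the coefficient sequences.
Ascending coefficients: a = [2, 1, 2], b = [2, 0, 1]. c[0] = 2×2 = 4; c[1] = 2×0 + 1×2 = 2; c[2] = 2×1 + 1×0 + 2×2 = 6; c[3] = 1×1 + 2×0 = 1; c[4] = 2×1 = 2. Result coefficients: [4, 2, 6, 1, 2] → 4 + 2z + 6z^2 + z^3 + 2z^4

4 + 2z + 6z^2 + z^3 + 2z^4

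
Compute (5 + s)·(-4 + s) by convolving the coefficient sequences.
Ascending coefficients: a = [5, 1], b = [-4, 1]. c[0] = 5×-4 = -20; c[1] = 5×1 + 1×-4 = 1; c[2] = 1×1 = 1. Result coefficients: [-20, 1, 1] → -20 + s + s^2

-20 + s + s^2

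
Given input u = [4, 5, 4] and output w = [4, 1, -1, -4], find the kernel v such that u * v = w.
Output length 4 = len(u) + len(v) - 1 ⇒ len(v) = 2. Solve v forward using v[k] = (w[k] - Σ_{i≥1} u[i]·v[k-i]) / u[0]: v[0] = w[0] / u[0] = 4 / 4 = 1; v[1] = (w[1] - 5×1) / u[0] = (1 - 5×1) / 4 = -1. So v = [1, -1]. Forward-check [4, 5, 4] * [1, -1]: w[0] = 4×1 = 4; w[1] = 4×-1 + 5×1 = 1; w[2] = 5×-1 + 4×1 = -1; w[3] = 4×-1 = -4 → [4, 1, -1, -4] ✓

[1, -1]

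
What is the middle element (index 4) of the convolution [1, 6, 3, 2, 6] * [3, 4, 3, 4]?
Use y[k] = Σ_i a[i]·b[k-i] at k=4. y[4] = 6×4 + 3×3 + 2×4 + 6×3 = 59

59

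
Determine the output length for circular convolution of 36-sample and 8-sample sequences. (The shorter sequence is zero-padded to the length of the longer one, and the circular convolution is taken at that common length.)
Circular convolution (zero-padding the shorter input) has length max(m, n) = max(36, 8) = 36

36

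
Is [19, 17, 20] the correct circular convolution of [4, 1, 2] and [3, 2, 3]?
Recompute circular convolution of [4, 1, 2] and [3, 2, 3]: y[0] = 4×3 + 1×3 + 2×2 = 19; y[1] = 4×2 + 1×3 + 2×3 = 17; y[2] = 4×3 + 1×2 + 2×3 = 20 → [19, 17, 20]. Given [19, 17, 20] matches, so answer: Yes

Yes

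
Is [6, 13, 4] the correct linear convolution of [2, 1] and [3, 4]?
Recompute linear convolution of [2, 1] and [3, 4]: y[0] = 2×3 = 6; y[1] = 2×4 + 1×3 = 11; y[2] = 1×4 = 4 → [6, 11, 4]. Compare to given [6, 13, 4]: they differ at index 1: given 13, correct 11, so answer: No

No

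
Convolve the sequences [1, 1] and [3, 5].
y[0] = 1×3 = 3; y[1] = 1×5 + 1×3 = 8; y[2] = 1×5 = 5

[3, 8, 5]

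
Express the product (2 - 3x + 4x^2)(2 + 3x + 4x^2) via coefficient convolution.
Ascending coefficients: a = [2, -3, 4], b = [2, 3, 4]. c[0] = 2×2 = 4; c[1] = 2×3 + -3×2 = 0; c[2] = 2×4 + -3×3 + 4×2 = 7; c[3] = -3×4 + 4×3 = 0; c[4] = 4×4 = 16. Result coefficients: [4, 0, 7, 0, 16] → 4 + 7x^2 + 16x^4

4 + 7x^2 + 16x^4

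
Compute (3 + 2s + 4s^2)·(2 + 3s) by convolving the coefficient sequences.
Ascending coefficients: a = [3, 2, 4], b = [2, 3]. c[0] = 3×2 = 6; c[1] = 3×3 + 2×2 = 13; c[2] = 2×3 + 4×2 = 14; c[3] = 4×3 = 12. Result coefficients: [6, 13, 14, 12] → 6 + 13s + 14s^2 + 12s^3

6 + 13s + 14s^2 + 12s^3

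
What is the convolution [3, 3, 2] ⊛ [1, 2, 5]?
y[0] = 3×1 = 3; y[1] = 3×2 + 3×1 = 9; y[2] = 3×5 + 3×2 + 2×1 = 23; y[3] = 3×5 + 2×2 = 19; y[4] = 2×5 = 10

[3, 9, 23, 19, 10]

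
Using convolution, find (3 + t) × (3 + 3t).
Ascending coefficients: a = [3, 1], b = [3, 3]. c[0] = 3×3 = 9; c[1] = 3×3 + 1×3 = 12; c[2] = 1×3 = 3. Result coefficients: [9, 12, 3] → 9 + 12t + 3t^2

9 + 12t + 3t^2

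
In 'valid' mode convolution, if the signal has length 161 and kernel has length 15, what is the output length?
'Valid' mode counts only positions where the kernel fully overlaps the signal: m - n + 1 = 161 - 15 + 1 = 147

147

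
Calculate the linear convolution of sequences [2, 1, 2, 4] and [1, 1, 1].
y[0] = 2×1 = 2; y[1] = 2×1 + 1×1 = 3; y[2] = 2×1 + 1×1 + 2×1 = 5; y[3] = 1×1 + 2×1 + 4×1 = 7; y[4] = 2×1 + 4×1 = 6; y[5] = 4×1 = 4

[2, 3, 5, 7, 6, 4]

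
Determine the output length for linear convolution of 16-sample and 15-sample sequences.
Linear/full convolution length: m + n - 1 = 16 + 15 - 1 = 30

30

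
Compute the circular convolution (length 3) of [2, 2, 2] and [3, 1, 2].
Use y[k] = Σ_j a[j]·b[(k-j) mod 3]. y[0] = 2×3 + 2×2 + 2×1 = 12; y[1] = 2×1 + 2×3 + 2×2 = 12; y[2] = 2×2 + 2×1 + 2×3 = 12. Result: [12, 12, 12]

[12, 12, 12]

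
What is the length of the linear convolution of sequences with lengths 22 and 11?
Linear/full convolution length: m + n - 1 = 22 + 11 - 1 = 32

32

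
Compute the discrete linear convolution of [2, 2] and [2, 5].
y[0] = 2×2 = 4; y[1] = 2×5 + 2×2 = 14; y[2] = 2×5 = 10

[4, 14, 10]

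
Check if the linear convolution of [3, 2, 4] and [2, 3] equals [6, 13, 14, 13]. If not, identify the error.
Recompute linear convolution of [3, 2, 4] and [2, 3]: y[0] = 3×2 = 6; y[1] = 3×3 + 2×2 = 13; y[2] = 2×3 + 4×2 = 14; y[3] = 4×3 = 12 → [6, 13, 14, 12]. Compare to given [6, 13, 14, 13]: they differ at index 3: given 13, correct 12, so answer: No

No. Error at index 3: given 13, correct 12.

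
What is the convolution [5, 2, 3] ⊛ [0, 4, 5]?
y[0] = 5×0 = 0; y[1] = 5×4 + 2×0 = 20; y[2] = 5×5 + 2×4 + 3×0 = 33; y[3] = 2×5 + 3×4 = 22; y[4] = 3×5 = 15

[0, 20, 33, 22, 15]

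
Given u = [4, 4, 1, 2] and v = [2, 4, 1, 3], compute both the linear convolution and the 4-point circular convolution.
Linear: y_lin[0] = 4×2 = 8; y_lin[1] = 4×4 + 4×2 = 24; y_lin[2] = 4×1 + 4×4 + 1×2 = 22; y_lin[3] = 4×3 + 4×1 + 1×4 + 2×2 = 24; y_lin[4] = 4×3 + 1×1 + 2×4 = 21; y_lin[5] = 1×3 + 2×1 = 5; y_lin[6] = 2×3 = 6 → [8, 24, 22, 24, 21, 5, 6]. Circular (length 4): y[0] = 4×2 + 4×3 + 1×1 + 2×4 = 29; y[1] = 4×4 + 4×2 + 1×3 + 2×1 = 29; y[2] = 4×1 + 4×4 + 1×2 + 2×3 = 28; y[3] = 4×3 + 4×1 + 1×4 + 2×2 = 24 → [29, 29, 28, 24]

Linear: [8, 24, 22, 24, 21, 5, 6], Circular: [29, 29, 28, 24]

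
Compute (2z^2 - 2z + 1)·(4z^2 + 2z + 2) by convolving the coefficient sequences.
Ascending coefficients: a = [1, -2, 2], b = [2, 2, 4]. c[0] = 1×2 = 2; c[1] = 1×2 + -2×2 = -2; c[2] = 1×4 + -2×2 + 2×2 = 4; c[3] = -2×4 + 2×2 = -4; c[4] = 2×4 = 8. Result coefficients: [2, -2, 4, -4, 8] → 8z^4 - 4z^3 + 4z^2 - 2z + 2

8z^4 - 4z^3 + 4z^2 - 2z + 2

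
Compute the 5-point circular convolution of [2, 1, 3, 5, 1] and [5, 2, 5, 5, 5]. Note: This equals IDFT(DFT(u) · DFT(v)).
Either evaluate y[k] = Σ_j u[j]·v[(k-j) mod 5] directly, or use IDFT(DFT(u) · DFT(v)). y[0] = 2×5 + 1×5 + 3×5 + 5×5 + 1×2 = 57; y[1] = 2×2 + 1×5 + 3×5 + 5×5 + 1×5 = 54; y[2] = 2×5 + 1×2 + 3×5 + 5×5 + 1×5 = 57; y[3] = 2×5 + 1×5 + 3×2 + 5×5 + 1×5 = 51; y[4] = 2×5 + 1×5 + 3×5 + 5×2 + 1×5 = 45. Result: [57, 54, 57, 51, 45]

[57, 54, 57, 51, 45]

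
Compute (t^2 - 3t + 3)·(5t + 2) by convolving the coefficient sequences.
Ascending coefficients: a = [3, -3, 1], b = [2, 5]. c[0] = 3×2 = 6; c[1] = 3×5 + -3×2 = 9; c[2] = -3×5 + 1×2 = -13; c[3] = 1×5 = 5. Result coefficients: [6, 9, -13, 5] → 5t^3 - 13t^2 + 9t + 6

5t^3 - 13t^2 + 9t + 6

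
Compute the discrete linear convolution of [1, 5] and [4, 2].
y[0] = 1×4 = 4; y[1] = 1×2 + 5×4 = 22; y[2] = 5×2 = 10

[4, 22, 10]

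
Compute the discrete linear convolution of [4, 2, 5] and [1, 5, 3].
y[0] = 4×1 = 4; y[1] = 4×5 + 2×1 = 22; y[2] = 4×3 + 2×5 + 5×1 = 27; y[3] = 2×3 + 5×5 = 31; y[4] = 5×3 = 15

[4, 22, 27, 31, 15]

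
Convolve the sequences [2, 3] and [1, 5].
y[0] = 2×1 = 2; y[1] = 2×5 + 3×1 = 13; y[2] = 3×5 = 15

[2, 13, 15]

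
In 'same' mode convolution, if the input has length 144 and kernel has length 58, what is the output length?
'Same' mode returns an output with the same length as the input: 144

144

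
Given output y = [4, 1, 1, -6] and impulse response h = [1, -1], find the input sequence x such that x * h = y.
Deconvolve y=[4, 1, 1, -6] by h=[1, -1]. Since h[0]=1, solve forward: x[0] = y[0] / 1 = 4; x[1] = (y[1] - 4×-1) / 1 = 5; x[2] = (y[2] - 5×-1) / 1 = 6. So x = [4, 5, 6]. Check by forward convolution: y[0] = 4×1 = 4; y[1] = 4×-1 + 5×1 = 1; y[2] = 5×-1 + 6×1 = 1; y[3] = 6×-1 = -6

[4, 5, 6]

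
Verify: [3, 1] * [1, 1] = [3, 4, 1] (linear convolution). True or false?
Recompute linear convolution of [3, 1] and [1, 1]: y[0] = 3×1 = 3; y[1] = 3×1 + 1×1 = 4; y[2] = 1×1 = 1 → [3, 4, 1]. Given [3, 4, 1] matches, so answer: Yes

Yes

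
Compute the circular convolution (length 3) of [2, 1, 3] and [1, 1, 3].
Use y[k] = Σ_j x[j]·h[(k-j) mod 3]. y[0] = 2×1 + 1×3 + 3×1 = 8; y[1] = 2×1 + 1×1 + 3×3 = 12; y[2] = 2×3 + 1×1 + 3×1 = 10. Result: [8, 12, 10]

[8, 12, 10]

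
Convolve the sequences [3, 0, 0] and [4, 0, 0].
y[0] = 3×4 = 12; y[1] = 3×0 + 0×4 = 0; y[2] = 3×0 + 0×0 + 0×4 = 0; y[3] = 0×0 + 0×0 = 0; y[4] = 0×0 = 0

[12, 0, 0, 0, 0]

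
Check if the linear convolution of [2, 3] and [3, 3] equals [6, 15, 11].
Recompute linear convolution of [2, 3] and [3, 3]: y[0] = 2×3 = 6; y[1] = 2×3 + 3×3 = 15; y[2] = 3×3 = 9 → [6, 15, 9]. Compare to given [6, 15, 11]: they differ at index 2: given 11, correct 9, so answer: No

No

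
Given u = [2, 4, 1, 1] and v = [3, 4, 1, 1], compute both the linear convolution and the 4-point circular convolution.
Linear: y_lin[0] = 2×3 = 6; y_lin[1] = 2×4 + 4×3 = 20; y_lin[2] = 2×1 + 4×4 + 1×3 = 21; y_lin[3] = 2×1 + 4×1 + 1×4 + 1×3 = 13; y_lin[4] = 4×1 + 1×1 + 1×4 = 9; y_lin[5] = 1×1 + 1×1 = 2; y_lin[6] = 1×1 = 1 → [6, 20, 21, 13, 9, 2, 1]. Circular (length 4): y[0] = 2×3 + 4×1 + 1×1 + 1×4 = 15; y[1] = 2×4 + 4×3 + 1×1 + 1×1 = 22; y[2] = 2×1 + 4×4 + 1×3 + 1×1 = 22; y[3] = 2×1 + 4×1 + 1×4 + 1×3 = 13 → [15, 22, 22, 13]

Linear: [6, 20, 21, 13, 9, 2, 1], Circular: [15, 22, 22, 13]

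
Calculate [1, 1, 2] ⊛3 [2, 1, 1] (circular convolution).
Use y[k] = Σ_j f[j]·g[(k-j) mod 3]. y[0] = 1×2 + 1×1 + 2×1 = 5; y[1] = 1×1 + 1×2 + 2×1 = 5; y[2] = 1×1 + 1×1 + 2×2 = 6. Result: [5, 5, 6]

[5, 5, 6]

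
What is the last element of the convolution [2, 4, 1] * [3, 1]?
Use y[k] = Σ_i a[i]·b[k-i] at k=3. y[3] = 1×1 = 1

1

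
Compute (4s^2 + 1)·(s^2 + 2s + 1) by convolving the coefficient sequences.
Ascending coefficients: a = [1, 0, 4], b = [1, 2, 1]. c[0] = 1×1 = 1; c[1] = 1×2 + 0×1 = 2; c[2] = 1×1 + 0×2 + 4×1 = 5; c[3] = 0×1 + 4×2 = 8; c[4] = 4×1 = 4. Result coefficients: [1, 2, 5, 8, 4] → 4s^4 + 8s^3 + 5s^2 + 2s + 1

4s^4 + 8s^3 + 5s^2 + 2s + 1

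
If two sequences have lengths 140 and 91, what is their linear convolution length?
Linear/full convolution length: m + n - 1 = 140 + 91 - 1 = 230

230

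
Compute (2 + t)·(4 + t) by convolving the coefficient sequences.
Ascending coefficients: a = [2, 1], b = [4, 1]. c[0] = 2×4 = 8; c[1] = 2×1 + 1×4 = 6; c[2] = 1×1 = 1. Result coefficients: [8, 6, 1] → 8 + 6t + t^2

8 + 6t + t^2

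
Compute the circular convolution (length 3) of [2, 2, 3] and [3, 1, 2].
Use y[k] = Σ_j x[j]·h[(k-j) mod 3]. y[0] = 2×3 + 2×2 + 3×1 = 13; y[1] = 2×1 + 2×3 + 3×2 = 14; y[2] = 2×2 + 2×1 + 3×3 = 15. Result: [13, 14, 15]

[13, 14, 15]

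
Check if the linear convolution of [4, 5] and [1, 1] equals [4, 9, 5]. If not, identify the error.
Recompute linear convolution of [4, 5] and [1, 1]: y[0] = 4×1 = 4; y[1] = 4×1 + 5×1 = 9; y[2] = 5×1 = 5 → [4, 9, 5]. Given [4, 9, 5] matches, so answer: Yes

Yes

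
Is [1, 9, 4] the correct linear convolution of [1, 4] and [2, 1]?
Recompute linear convolution of [1, 4] and [2, 1]: y[0] = 1×2 = 2; y[1] = 1×1 + 4×2 = 9; y[2] = 4×1 = 4 → [2, 9, 4]. Compare to given [1, 9, 4]: they differ at index 0: given 1, correct 2, so answer: No

No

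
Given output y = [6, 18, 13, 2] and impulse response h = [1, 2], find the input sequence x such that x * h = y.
Deconvolve y=[6, 18, 13, 2] by h=[1, 2]. Since h[0]=1, solve forward: x[0] = y[0] / 1 = 6; x[1] = (y[1] - 6×2) / 1 = 6; x[2] = (y[2] - 6×2) / 1 = 1. So x = [6, 6, 1]. Check by forward convolution: y[0] = 6×1 = 6; y[1] = 6×2 + 6×1 = 18; y[2] = 6×2 + 1×1 = 13; y[3] = 1×2 = 2

[6, 6, 1]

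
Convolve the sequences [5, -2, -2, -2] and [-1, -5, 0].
y[0] = 5×-1 = -5; y[1] = 5×-5 + -2×-1 = -23; y[2] = 5×0 + -2×-5 + -2×-1 = 12; y[3] = -2×0 + -2×-5 + -2×-1 = 12; y[4] = -2×0 + -2×-5 = 10; y[5] = -2×0 = 0

[-5, -23, 12, 12, 10, 0]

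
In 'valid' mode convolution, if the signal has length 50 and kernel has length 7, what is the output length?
'Valid' mode counts only positions where the kernel fully overlaps the signal: m - n + 1 = 50 - 7 + 1 = 44

44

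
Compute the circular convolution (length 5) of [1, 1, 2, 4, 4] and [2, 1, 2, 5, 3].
Use y[k] = Σ_j a[j]·b[(k-j) mod 5]. y[0] = 1×2 + 1×3 + 2×5 + 4×2 + 4×1 = 27; y[1] = 1×1 + 1×2 + 2×3 + 4×5 + 4×2 = 37; y[2] = 1×2 + 1×1 + 2×2 + 4×3 + 4×5 = 39; y[3] = 1×5 + 1×2 + 2×1 + 4×2 + 4×3 = 29; y[4] = 1×3 + 1×5 + 2×2 + 4×1 + 4×2 = 24. Result: [27, 37, 39, 29, 24]

[27, 37, 39, 29, 24]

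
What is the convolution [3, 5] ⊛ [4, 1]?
y[0] = 3×4 = 12; y[1] = 3×1 + 5×4 = 23; y[2] = 5×1 = 5

[12, 23, 5]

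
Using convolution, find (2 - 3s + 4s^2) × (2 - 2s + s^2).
Ascending coefficients: a = [2, -3, 4], b = [2, -2, 1]. c[0] = 2×2 = 4; c[1] = 2×-2 + -3×2 = -10; c[2] = 2×1 + -3×-2 + 4×2 = 16; c[3] = -3×1 + 4×-2 = -11; c[4] = 4×1 = 4. Result coefficients: [4, -10, 16, -11, 4] → 4 - 10s + 16s^2 - 11s^3 + 4s^4

4 - 10s + 16s^2 - 11s^3 + 4s^4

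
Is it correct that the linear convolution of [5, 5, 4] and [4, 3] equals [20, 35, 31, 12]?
Recompute linear convolution of [5, 5, 4] and [4, 3]: y[0] = 5×4 = 20; y[1] = 5×3 + 5×4 = 35; y[2] = 5×3 + 4×4 = 31; y[3] = 4×3 = 12 → [20, 35, 31, 12]. Given [20, 35, 31, 12] matches, so answer: Yes

Yes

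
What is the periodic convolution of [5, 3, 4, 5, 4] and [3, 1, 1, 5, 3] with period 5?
Use y[k] = Σ_j x[j]·h[(k-j) mod 5]. y[0] = 5×3 + 3×3 + 4×5 + 5×1 + 4×1 = 53; y[1] = 5×1 + 3×3 + 4×3 + 5×5 + 4×1 = 55; y[2] = 5×1 + 3×1 + 4×3 + 5×3 + 4×5 = 55; y[3] = 5×5 + 3×1 + 4×1 + 5×3 + 4×3 = 59; y[4] = 5×3 + 3×5 + 4×1 + 5×1 + 4×3 = 51. Result: [53, 55, 55, 59, 51]

[53, 55, 55, 59, 51]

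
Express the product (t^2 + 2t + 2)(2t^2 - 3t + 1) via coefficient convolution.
Ascending coefficients: a = [2, 2, 1], b = [1, -3, 2]. c[0] = 2×1 = 2; c[1] = 2×-3 + 2×1 = -4; c[2] = 2×2 + 2×-3 + 1×1 = -1; c[3] = 2×2 + 1×-3 = 1; c[4] = 1×2 = 2. Result coefficients: [2, -4, -1, 1, 2] → 2t^4 + t^3 - t^2 - 4t + 2

2t^4 + t^3 - t^2 - 4t + 2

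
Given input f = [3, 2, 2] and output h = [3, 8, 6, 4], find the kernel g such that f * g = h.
Output length 4 = len(f) + len(g) - 1 ⇒ len(g) = 2. Solve g forward using g[k] = (h[k] - Σ_{i≥1} f[i]·g[k-i]) / f[0]: g[0] = h[0] / f[0] = 3 / 3 = 1; g[1] = (h[1] - 2×1) / f[0] = (8 - 2×1) / 3 = 2. So g = [1, 2]. Forward-check [3, 2, 2] * [1, 2]: h[0] = 3×1 = 3; h[1] = 3×2 + 2×1 = 8; h[2] = 2×2 + 2×1 = 6; h[3] = 2×2 = 4 → [3, 8, 6, 4] ✓

[1, 2]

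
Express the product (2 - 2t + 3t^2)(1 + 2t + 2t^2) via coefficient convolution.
Ascending coefficients: a = [2, -2, 3], b = [1, 2, 2]. c[0] = 2×1 = 2; c[1] = 2×2 + -2×1 = 2; c[2] = 2×2 + -2×2 + 3×1 = 3; c[3] = -2×2 + 3×2 = 2; c[4] = 3×2 = 6. Result coefficients: [2, 2, 3, 2, 6] → 2 + 2t + 3t^2 + 2t^3 + 6t^4

2 + 2t + 3t^2 + 2t^3 + 6t^4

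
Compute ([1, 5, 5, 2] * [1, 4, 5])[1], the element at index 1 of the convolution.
Use y[k] = Σ_i a[i]·b[k-i] at k=1. y[1] = 1×4 + 5×1 = 9

9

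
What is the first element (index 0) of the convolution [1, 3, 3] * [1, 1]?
Use y[k] = Σ_i a[i]·b[k-i] at k=0. y[0] = 1×1 = 1

1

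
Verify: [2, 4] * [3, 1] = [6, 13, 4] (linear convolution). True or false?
Recompute linear convolution of [2, 4] and [3, 1]: y[0] = 2×3 = 6; y[1] = 2×1 + 4×3 = 14; y[2] = 4×1 = 4 → [6, 14, 4]. Compare to given [6, 13, 4]: they differ at index 1: given 13, correct 14, so answer: No

No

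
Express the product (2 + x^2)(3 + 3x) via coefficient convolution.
Ascending coefficients: a = [2, 0, 1], b = [3, 3]. c[0] = 2×3 = 6; c[1] = 2×3 + 0×3 = 6; c[2] = 0×3 + 1×3 = 3; c[3] = 1×3 = 3. Result coefficients: [6, 6, 3, 3] → 6 + 6x + 3x^2 + 3x^3

6 + 6x + 3x^2 + 3x^3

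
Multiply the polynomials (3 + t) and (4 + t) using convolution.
Ascending coefficients: a = [3, 1], b = [4, 1]. c[0] = 3×4 = 12; c[1] = 3×1 + 1×4 = 7; c[2] = 1×1 = 1. Result coefficients: [12, 7, 1] → 12 + 7t + t^2

12 + 7t + t^2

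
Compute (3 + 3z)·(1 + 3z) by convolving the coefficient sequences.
Ascending coefficients: a = [3, 3], b = [1, 3]. c[0] = 3×1 = 3; c[1] = 3×3 + 3×1 = 12; c[2] = 3×3 = 9. Result coefficients: [3, 12, 9] → 3 + 12z + 9z^2

3 + 12z + 9z^2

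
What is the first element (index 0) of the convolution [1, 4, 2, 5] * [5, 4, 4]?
Use y[k] = Σ_i a[i]·b[k-i] at k=0. y[0] = 1×5 = 5

5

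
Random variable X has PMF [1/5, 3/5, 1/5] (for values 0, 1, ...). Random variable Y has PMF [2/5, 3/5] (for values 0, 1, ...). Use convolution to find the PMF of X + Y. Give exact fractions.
P(X+Y=k) = Σ_i P(X=i)·P(Y=k-i) — a convolution of [1/5, 3/5, 1/5] and [2/5, 3/5]. P(X+Y=0) = (1/5)×(2/5) = 2/25; P(X+Y=1) = (1/5)×(3/5) + (3/5)×(2/5) = 3/25 + 6/25 = 9/25; P(X+Y=2) = (3/5)×(3/5) + (1/5)×(2/5) = 9/25 + 2/25 = 11/25; P(X+Y=3) = (1/5)×(3/5) = 3/25. PMF: [2/25, 9/25, 11/25, 3/25] (sums to 1 ✓)

[2/25, 9/25, 11/25, 3/25]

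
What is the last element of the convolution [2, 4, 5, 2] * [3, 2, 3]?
Use y[k] = Σ_i a[i]·b[k-i] at k=5. y[5] = 2×3 = 6

6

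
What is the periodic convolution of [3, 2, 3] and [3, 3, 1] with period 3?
Use y[k] = Σ_j f[j]·g[(k-j) mod 3]. y[0] = 3×3 + 2×1 + 3×3 = 20; y[1] = 3×3 + 2×3 + 3×1 = 18; y[2] = 3×1 + 2×3 + 3×3 = 18. Result: [20, 18, 18]

[20, 18, 18]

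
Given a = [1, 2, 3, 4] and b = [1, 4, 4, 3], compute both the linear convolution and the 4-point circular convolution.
Linear: y_lin[0] = 1×1 = 1; y_lin[1] = 1×4 + 2×1 = 6; y_lin[2] = 1×4 + 2×4 + 3×1 = 15; y_lin[3] = 1×3 + 2×4 + 3×4 + 4×1 = 27; y_lin[4] = 2×3 + 3×4 + 4×4 = 34; y_lin[5] = 3×3 + 4×4 = 25; y_lin[6] = 4×3 = 12 → [1, 6, 15, 27, 34, 25, 12]. Circular (length 4): y[0] = 1×1 + 2×3 + 3×4 + 4×4 = 35; y[1] = 1×4 + 2×1 + 3×3 + 4×4 = 31; y[2] = 1×4 + 2×4 + 3×1 + 4×3 = 27; y[3] = 1×3 + 2×4 + 3×4 + 4×1 = 27 → [35, 31, 27, 27]

Linear: [1, 6, 15, 27, 34, 25, 12], Circular: [35, 31, 27, 27]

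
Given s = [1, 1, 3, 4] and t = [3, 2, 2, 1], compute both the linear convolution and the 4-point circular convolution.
Linear: y_lin[0] = 1×3 = 3; y_lin[1] = 1×2 + 1×3 = 5; y_lin[2] = 1×2 + 1×2 + 3×3 = 13; y_lin[3] = 1×1 + 1×2 + 3×2 + 4×3 = 21; y_lin[4] = 1×1 + 3×2 + 4×2 = 15; y_lin[5] = 3×1 + 4×2 = 11; y_lin[6] = 4×1 = 4 → [3, 5, 13, 21, 15, 11, 4]. Circular (length 4): y[0] = 1×3 + 1×1 + 3×2 + 4×2 = 18; y[1] = 1×2 + 1×3 + 3×1 + 4×2 = 16; y[2] = 1×2 + 1×2 + 3×3 + 4×1 = 17; y[3] = 1×1 + 1×2 + 3×2 + 4×3 = 21 → [18, 16, 17, 21]

Linear: [3, 5, 13, 21, 15, 11, 4], Circular: [18, 16, 17, 21]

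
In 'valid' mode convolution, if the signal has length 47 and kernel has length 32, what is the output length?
'Valid' mode counts only positions where the kernel fully overlaps the signal: m - n + 1 = 47 - 32 + 1 = 16

16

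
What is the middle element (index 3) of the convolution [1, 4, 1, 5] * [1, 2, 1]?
Use y[k] = Σ_i a[i]·b[k-i] at k=3. y[3] = 4×1 + 1×2 + 5×1 = 11

11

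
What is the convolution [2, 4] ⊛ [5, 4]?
y[0] = 2×5 = 10; y[1] = 2×4 + 4×5 = 28; y[2] = 4×4 = 16

[10, 28, 16]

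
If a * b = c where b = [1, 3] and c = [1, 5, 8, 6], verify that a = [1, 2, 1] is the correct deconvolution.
Forward-compute [1, 2, 1] * [1, 3]: c[0] = 1×1 = 1; c[1] = 1×3 + 2×1 = 5; c[2] = 2×3 + 1×1 = 7; c[3] = 1×3 = 3 → [1, 5, 7, 3]. Does not match given c = [1, 5, 8, 6].

Not verified. [1, 2, 1] * [1, 3] = [1, 5, 7, 3], which differs from [1, 5, 8, 6] at index 2.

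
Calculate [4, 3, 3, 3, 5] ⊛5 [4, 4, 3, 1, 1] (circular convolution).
Use y[k] = Σ_j s[j]·t[(k-j) mod 5]. y[0] = 4×4 + 3×1 + 3×1 + 3×3 + 5×4 = 51; y[1] = 4×4 + 3×4 + 3×1 + 3×1 + 5×3 = 49; y[2] = 4×3 + 3×4 + 3×4 + 3×1 + 5×1 = 44; y[3] = 4×1 + 3×3 + 3×4 + 3×4 + 5×1 = 42; y[4] = 4×1 + 3×1 + 3×3 + 3×4 + 5×4 = 48. Result: [51, 49, 44, 42, 48]

[51, 49, 44, 42, 48]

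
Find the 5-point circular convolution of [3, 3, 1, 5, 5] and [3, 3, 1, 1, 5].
Use y[k] = Σ_j s[j]·t[(k-j) mod 5]. y[0] = 3×3 + 3×5 + 1×1 + 5×1 + 5×3 = 45; y[1] = 3×3 + 3×3 + 1×5 + 5×1 + 5×1 = 33; y[2] = 3×1 + 3×3 + 1×3 + 5×5 + 5×1 = 45; y[3] = 3×1 + 3×1 + 1×3 + 5×3 + 5×5 = 49; y[4] = 3×5 + 3×1 + 1×1 + 5×3 + 5×3 = 49. Result: [45, 33, 45, 49, 49]

[45, 33, 45, 49, 49]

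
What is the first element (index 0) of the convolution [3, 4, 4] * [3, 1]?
Use y[k] = Σ_i a[i]·b[k-i] at k=0. y[0] = 3×3 = 9

9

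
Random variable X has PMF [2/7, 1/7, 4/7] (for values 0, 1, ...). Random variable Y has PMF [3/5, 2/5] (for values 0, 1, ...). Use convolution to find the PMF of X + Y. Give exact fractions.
P(X+Y=k) = Σ_i P(X=i)·P(Y=k-i) — a convolution of [2/7, 1/7, 4/7] and [3/5, 2/5]. P(X+Y=0) = (2/7)×(3/5) = 6/35; P(X+Y=1) = (2/7)×(2/5) + (1/7)×(3/5) = 4/35 + 3/35 = 1/5; P(X+Y=2) = (1/7)×(2/5) + (4/7)×(3/5) = 2/35 + 12/35 = 2/5; P(X+Y=3) = (4/7)×(2/5) = 8/35. PMF: [6/35, 1/5, 2/5, 8/35] (sums to 1 ✓)

[6/35, 1/5, 2/5, 8/35]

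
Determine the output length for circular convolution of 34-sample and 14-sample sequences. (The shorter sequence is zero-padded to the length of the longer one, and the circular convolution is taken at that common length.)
Circular convolution (zero-padding the shorter input) has length max(m, n) = max(34, 14) = 34

34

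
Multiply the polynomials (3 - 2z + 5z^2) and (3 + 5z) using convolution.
Ascending coefficients: a = [3, -2, 5], b = [3, 5]. c[0] = 3×3 = 9; c[1] = 3×5 + -2×3 = 9; c[2] = -2×5 + 5×3 = 5; c[3] = 5×5 = 25. Result coefficients: [9, 9, 5, 25] → 9 + 9z + 5z^2 + 25z^3

9 + 9z + 5z^2 + 25z^3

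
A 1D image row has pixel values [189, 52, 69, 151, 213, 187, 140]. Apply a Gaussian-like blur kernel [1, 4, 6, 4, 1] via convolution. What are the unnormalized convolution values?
Convolve image row [189, 52, 69, 151, 213, 187, 140] with kernel [1, 4, 6, 4, 1]: y[0] = 189×1 = 189; y[1] = 189×4 + 52×1 = 808; y[2] = 189×6 + 52×4 + 69×1 = 1411; y[3] = 189×4 + 52×6 + 69×4 + 151×1 = 1495; y[4] = 189×1 + 52×4 + 69×6 + 151×4 + 213×1 = 1628; y[5] = 52×1 + 69×4 + 151×6 + 213×4 + 187×1 = 2273; y[6] = 69×1 + 151×4 + 213×6 + 187×4 + 140×1 = 2839; y[7] = 151×1 + 213×4 + 187×6 + 140×4 = 2685; y[8] = 213×1 + 187×4 + 140×6 = 1801; y[9] = 187×1 + 140×4 = 747; y[10] = 140×1 = 140 → [189, 808, 1411, 1495, 1628, 2273, 2839, 2685, 1801, 747, 140]. Normalization factor = sum(kernel) = 16.

[189, 808, 1411, 1495, 1628, 2273, 2839, 2685, 1801, 747, 140]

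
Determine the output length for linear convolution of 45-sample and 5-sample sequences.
Linear/full convolution length: m + n - 1 = 45 + 5 - 1 = 49

49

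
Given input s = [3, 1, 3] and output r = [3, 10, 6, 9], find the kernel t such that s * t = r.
Output length 4 = len(s) + len(t) - 1 ⇒ len(t) = 2. Solve t forward using t[k] = (r[k] - Σ_{i≥1} s[i]·t[k-i]) / s[0]: t[0] = r[0] / s[0] = 3 / 3 = 1; t[1] = (r[1] - 1×1) / s[0] = (10 - 1×1) / 3 = 3. So t = [1, 3]. Forward-check [3, 1, 3] * [1, 3]: r[0] = 3×1 = 3; r[1] = 3×3 + 1×1 = 10; r[2] = 1×3 + 3×1 = 6; r[3] = 3×3 = 9 → [3, 10, 6, 9] ✓

[1, 3]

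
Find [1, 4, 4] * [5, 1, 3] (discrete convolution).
y[0] = 1×5 = 5; y[1] = 1×1 + 4×5 = 21; y[2] = 1×3 + 4×1 + 4×5 = 27; y[3] = 4×3 + 4×1 = 16; y[4] = 4×3 = 12

[5, 21, 27, 16, 12]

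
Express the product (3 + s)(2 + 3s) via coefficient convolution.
Ascending coefficients: a = [3, 1], b = [2, 3]. c[0] = 3×2 = 6; c[1] = 3×3 + 1×2 = 11; c[2] = 1×3 = 3. Result coefficients: [6, 11, 3] → 6 + 11s + 3s^2

6 + 11s + 3s^2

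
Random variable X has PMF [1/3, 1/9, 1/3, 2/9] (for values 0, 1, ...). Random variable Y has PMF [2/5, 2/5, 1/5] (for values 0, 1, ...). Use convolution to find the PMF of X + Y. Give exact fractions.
P(X+Y=k) = Σ_i P(X=i)·P(Y=k-i) — a convolution of [1/3, 1/9, 1/3, 2/9] and [2/5, 2/5, 1/5]. P(X+Y=0) = (1/3)×(2/5) = 2/15; P(X+Y=1) = (1/3)×(2/5) + (1/9)×(2/5) = 2/15 + 2/45 = 8/45; P(X+Y=2) = (1/3)×(1/5) + (1/9)×(2/5) + (1/3)×(2/5) = 1/15 + 2/45 + 2/15 = 11/45; P(X+Y=3) = (1/9)×(1/5) + (1/3)×(2/5) + (2/9)×(2/5) = 1/45 + 2/15 + 4/45 = 11/45; P(X+Y=4) = (1/3)×(1/5) + (2/9)×(2/5) = 1/15 + 4/45 = 7/45; P(X+Y=5) = (2/9)×(1/5) = 2/45. PMF: [2/15, 8/45, 11/45, 11/45, 7/45, 2/45] (sums to 1 ✓)

[2/15, 8/45, 11/45, 11/45, 7/45, 2/45]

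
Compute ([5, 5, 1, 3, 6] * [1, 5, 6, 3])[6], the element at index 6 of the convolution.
Use y[k] = Σ_i a[i]·b[k-i] at k=6. y[6] = 3×3 + 6×6 = 45

45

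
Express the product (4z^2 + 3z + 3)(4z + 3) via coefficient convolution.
Ascending coefficients: a = [3, 3, 4], b = [3, 4]. c[0] = 3×3 = 9; c[1] = 3×4 + 3×3 = 21; c[2] = 3×4 + 4×3 = 24; c[3] = 4×4 = 16. Result coefficients: [9, 21, 24, 16] → 16z^3 + 24z^2 + 21z + 9

16z^3 + 24z^2 + 21z + 9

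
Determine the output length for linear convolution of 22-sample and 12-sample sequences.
Linear/full convolution length: m + n - 1 = 22 + 12 - 1 = 33

33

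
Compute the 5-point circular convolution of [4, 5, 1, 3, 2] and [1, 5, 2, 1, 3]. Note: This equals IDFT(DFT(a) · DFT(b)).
Either evaluate y[k] = Σ_j a[j]·b[(k-j) mod 5] directly, or use IDFT(DFT(a) · DFT(b)). y[0] = 4×1 + 5×3 + 1×1 + 3×2 + 2×5 = 36; y[1] = 4×5 + 5×1 + 1×3 + 3×1 + 2×2 = 35; y[2] = 4×2 + 5×5 + 1×1 + 3×3 + 2×1 = 45; y[3] = 4×1 + 5×2 + 1×5 + 3×1 + 2×3 = 28; y[4] = 4×3 + 5×1 + 1×2 + 3×5 + 2×1 = 36. Result: [36, 35, 45, 28, 36]

[36, 35, 45, 28, 36]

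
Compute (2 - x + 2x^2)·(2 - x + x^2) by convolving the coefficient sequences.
Ascending coefficients: a = [2, -1, 2], b = [2, -1, 1]. c[0] = 2×2 = 4; c[1] = 2×-1 + -1×2 = -4; c[2] = 2×1 + -1×-1 + 2×2 = 7; c[3] = -1×1 + 2×-1 = -3; c[4] = 2×1 = 2. Result coefficients: [4, -4, 7, -3, 2] → 4 - 4x + 7x^2 - 3x^3 + 2x^4

4 - 4x + 7x^2 - 3x^3 + 2x^4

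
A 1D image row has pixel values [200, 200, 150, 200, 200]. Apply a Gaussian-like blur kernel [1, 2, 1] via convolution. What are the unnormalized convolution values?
Convolve image row [200, 200, 150, 200, 200] with kernel [1, 2, 1]: y[0] = 200×1 = 200; y[1] = 200×2 + 200×1 = 600; y[2] = 200×1 + 200×2 + 150×1 = 750; y[3] = 200×1 + 150×2 + 200×1 = 700; y[4] = 150×1 + 200×2 + 200×1 = 750; y[5] = 200×1 + 200×2 = 600; y[6] = 200×1 = 200 → [200, 600, 750, 700, 750, 600, 200]. Normalization factor = sum(kernel) = 4.

[200, 600, 750, 700, 750, 600, 200]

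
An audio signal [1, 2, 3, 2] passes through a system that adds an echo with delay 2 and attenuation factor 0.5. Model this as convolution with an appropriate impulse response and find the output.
Direct-path + delayed-attenuated-path model → impulse response h = [1, 0, 0.5] (1 at lag 0, 0.5 at lag 2). Output y[n] = x[n] + 0.5·x[n - 2] (with x[n] = 0 outside 0..3): y[0] = 1 + 0.5×0 = 1; y[1] = 2 + 0.5×0 = 2; y[2] = 3 + 0.5×1 = 3.5; y[3] = 2 + 0.5×2 = 3.0; y[4] = 0 + 0.5×3 = 1.5; y[5] = 0 + 0.5×2 = 1.0. So y = [1, 2, 3.5, 3.0, 1.5, 1.0]

[1, 2, 3.5, 3.0, 1.5, 1.0]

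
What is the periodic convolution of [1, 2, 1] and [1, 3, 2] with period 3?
Use y[k] = Σ_j f[j]·g[(k-j) mod 3]. y[0] = 1×1 + 2×2 + 1×3 = 8; y[1] = 1×3 + 2×1 + 1×2 = 7; y[2] = 1×2 + 2×3 + 1×1 = 9. Result: [8, 7, 9]

[8, 7, 9]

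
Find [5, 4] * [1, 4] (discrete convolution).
y[0] = 5×1 = 5; y[1] = 5×4 + 4×1 = 24; y[2] = 4×4 = 16

[5, 24, 16]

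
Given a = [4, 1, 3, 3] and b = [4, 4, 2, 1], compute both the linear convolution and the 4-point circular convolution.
Linear: y_lin[0] = 4×4 = 16; y_lin[1] = 4×4 + 1×4 = 20; y_lin[2] = 4×2 + 1×4 + 3×4 = 24; y_lin[3] = 4×1 + 1×2 + 3×4 + 3×4 = 30; y_lin[4] = 1×1 + 3×2 + 3×4 = 19; y_lin[5] = 3×1 + 3×2 = 9; y_lin[6] = 3×1 = 3 → [16, 20, 24, 30, 19, 9, 3]. Circular (length 4): y[0] = 4×4 + 1×1 + 3×2 + 3×4 = 35; y[1] = 4×4 + 1×4 + 3×1 + 3×2 = 29; y[2] = 4×2 + 1×4 + 3×4 + 3×1 = 27; y[3] = 4×1 + 1×2 + 3×4 + 3×4 = 30 → [35, 29, 27, 30]

Linear: [16, 20, 24, 30, 19, 9, 3], Circular: [35, 29, 27, 30]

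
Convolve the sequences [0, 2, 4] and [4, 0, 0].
y[0] = 0×4 = 0; y[1] = 0×0 + 2×4 = 8; y[2] = 0×0 + 2×0 + 4×4 = 16; y[3] = 2×0 + 4×0 = 0; y[4] = 4×0 = 0

[0, 8, 16, 0, 0]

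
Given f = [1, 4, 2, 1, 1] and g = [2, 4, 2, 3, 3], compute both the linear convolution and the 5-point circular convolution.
Linear: y_lin[0] = 1×2 = 2; y_lin[1] = 1×4 + 4×2 = 12; y_lin[2] = 1×2 + 4×4 + 2×2 = 22; y_lin[3] = 1×3 + 4×2 + 2×4 + 1×2 = 21; y_lin[4] = 1×3 + 4×3 + 2×2 + 1×4 + 1×2 = 25; y_lin[5] = 4×3 + 2×3 + 1×2 + 1×4 = 24; y_lin[6] = 2×3 + 1×3 + 1×2 = 11; y_lin[7] = 1×3 + 1×3 = 6; y_lin[8] = 1×3 = 3 → [2, 12, 22, 21, 25, 24, 11, 6, 3]. Circular (length 5): y[0] = 1×2 + 4×3 + 2×3 + 1×2 + 1×4 = 26; y[1] = 1×4 + 4×2 + 2×3 + 1×3 + 1×2 = 23; y[2] = 1×2 + 4×4 + 2×2 + 1×3 + 1×3 = 28; y[3] = 1×3 + 4×2 + 2×4 + 1×2 + 1×3 = 24; y[4] = 1×3 + 4×3 + 2×2 + 1×4 + 1×2 = 25 → [26, 23, 28, 24, 25]

Linear: [2, 12, 22, 21, 25, 24, 11, 6, 3], Circular: [26, 23, 28, 24, 25]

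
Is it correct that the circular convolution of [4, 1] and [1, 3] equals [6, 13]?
Recompute circular convolution of [4, 1] and [1, 3]: y[0] = 4×1 + 1×3 = 7; y[1] = 4×3 + 1×1 = 13 → [7, 13]. Compare to given [6, 13]: they differ at index 0: given 6, correct 7, so answer: No

No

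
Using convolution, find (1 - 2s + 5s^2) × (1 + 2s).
Ascending coefficients: a = [1, -2, 5], b = [1, 2]. c[0] = 1×1 = 1; c[1] = 1×2 + -2×1 = 0; c[2] = -2×2 + 5×1 = 1; c[3] = 5×2 = 10. Result coefficients: [1, 0, 1, 10] → 1 + s^2 + 10s^3

1 + s^2 + 10s^3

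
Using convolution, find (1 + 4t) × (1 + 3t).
Ascending coefficients: a = [1, 4], b = [1, 3]. c[0] = 1×1 = 1; c[1] = 1×3 + 4×1 = 7; c[2] = 4×3 = 12. Result coefficients: [1, 7, 12] → 1 + 7t + 12t^2

1 + 7t + 12t^2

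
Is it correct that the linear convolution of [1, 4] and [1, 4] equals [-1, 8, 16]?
Recompute linear convolution of [1, 4] and [1, 4]: y[0] = 1×1 = 1; y[1] = 1×4 + 4×1 = 8; y[2] = 4×4 = 16 → [1, 8, 16]. Compare to given [-1, 8, 16]: they differ at index 0: given -1, correct 1, so answer: No

No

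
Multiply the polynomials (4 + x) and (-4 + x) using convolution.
Ascending coefficients: a = [4, 1], b = [-4, 1]. c[0] = 4×-4 = -16; c[1] = 4×1 + 1×-4 = 0; c[2] = 1×1 = 1. Result coefficients: [-16, 0, 1] → -16 + x^2

-16 + x^2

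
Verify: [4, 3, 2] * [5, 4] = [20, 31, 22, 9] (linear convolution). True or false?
Recompute linear convolution of [4, 3, 2] and [5, 4]: y[0] = 4×5 = 20; y[1] = 4×4 + 3×5 = 31; y[2] = 3×4 + 2×5 = 22; y[3] = 2×4 = 8 → [20, 31, 22, 8]. Compare to given [20, 31, 22, 9]: they differ at index 3: given 9, correct 8, so answer: No

No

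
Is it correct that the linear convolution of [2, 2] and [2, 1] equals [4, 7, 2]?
Recompute linear convolution of [2, 2] and [2, 1]: y[0] = 2×2 = 4; y[1] = 2×1 + 2×2 = 6; y[2] = 2×1 = 2 → [4, 6, 2]. Compare to given [4, 7, 2]: they differ at index 1: given 7, correct 6, so answer: No

No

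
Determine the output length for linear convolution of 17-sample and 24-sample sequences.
Linear/full convolution length: m + n - 1 = 17 + 24 - 1 = 40

40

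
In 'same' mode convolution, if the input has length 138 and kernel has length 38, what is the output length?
'Same' mode returns an output with the same length as the input: 138

138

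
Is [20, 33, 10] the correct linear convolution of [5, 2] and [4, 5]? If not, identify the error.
Recompute linear convolution of [5, 2] and [4, 5]: y[0] = 5×4 = 20; y[1] = 5×5 + 2×4 = 33; y[2] = 2×5 = 10 → [20, 33, 10]. Given [20, 33, 10] matches, so answer: Yes

Yes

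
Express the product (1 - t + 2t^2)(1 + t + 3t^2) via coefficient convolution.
Ascending coefficients: a = [1, -1, 2], b = [1, 1, 3]. c[0] = 1×1 = 1; c[1] = 1×1 + -1×1 = 0; c[2] = 1×3 + -1×1 + 2×1 = 4; c[3] = -1×3 + 2×1 = -1; c[4] = 2×3 = 6. Result coefficients: [1, 0, 4, -1, 6] → 1 + 4t^2 - t^3 + 6t^4

1 + 4t^2 - t^3 + 6t^4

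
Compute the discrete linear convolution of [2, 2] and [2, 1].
y[0] = 2×2 = 4; y[1] = 2×1 + 2×2 = 6; y[2] = 2×1 = 2

[4, 6, 2]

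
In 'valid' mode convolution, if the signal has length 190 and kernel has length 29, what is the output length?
'Valid' mode counts only positions where the kernel fully overlaps the signal: m - n + 1 = 190 - 29 + 1 = 162

162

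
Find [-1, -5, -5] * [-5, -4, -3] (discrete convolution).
y[0] = -1×-5 = 5; y[1] = -1×-4 + -5×-5 = 29; y[2] = -1×-3 + -5×-4 + -5×-5 = 48; y[3] = -5×-3 + -5×-4 = 35; y[4] = -5×-3 = 15

[5, 29, 48, 35, 15]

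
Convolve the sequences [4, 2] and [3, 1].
y[0] = 4×3 = 12; y[1] = 4×1 + 2×3 = 10; y[2] = 2×1 = 2

[12, 10, 2]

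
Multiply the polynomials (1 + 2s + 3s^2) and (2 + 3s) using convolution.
Ascending coefficients: a = [1, 2, 3], b = [2, 3]. c[0] = 1×2 = 2; c[1] = 1×3 + 2×2 = 7; c[2] = 2×3 + 3×2 = 12; c[3] = 3×3 = 9. Result coefficients: [2, 7, 12, 9] → 2 + 7s + 12s^2 + 9s^3

2 + 7s + 12s^2 + 9s^3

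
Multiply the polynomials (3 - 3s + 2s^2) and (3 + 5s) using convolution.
Ascending coefficients: a = [3, -3, 2], b = [3, 5]. c[0] = 3×3 = 9; c[1] = 3×5 + -3×3 = 6; c[2] = -3×5 + 2×3 = -9; c[3] = 2×5 = 10. Result coefficients: [9, 6, -9, 10] → 9 + 6s - 9s^2 + 10s^3

9 + 6s - 9s^2 + 10s^3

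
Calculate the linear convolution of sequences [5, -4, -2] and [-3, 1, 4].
y[0] = 5×-3 = -15; y[1] = 5×1 + -4×-3 = 17; y[2] = 5×4 + -4×1 + -2×-3 = 22; y[3] = -4×4 + -2×1 = -18; y[4] = -2×4 = -8

[-15, 17, 22, -18, -8]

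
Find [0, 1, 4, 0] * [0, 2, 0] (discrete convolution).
y[0] = 0×0 = 0; y[1] = 0×2 + 1×0 = 0; y[2] = 0×0 + 1×2 + 4×0 = 2; y[3] = 1×0 + 4×2 + 0×0 = 8; y[4] = 4×0 + 0×2 = 0; y[5] = 0×0 = 0

[0, 0, 2, 8, 0, 0]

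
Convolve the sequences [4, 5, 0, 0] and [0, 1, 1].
y[0] = 4×0 = 0; y[1] = 4×1 + 5×0 = 4; y[2] = 4×1 + 5×1 + 0×0 = 9; y[3] = 5×1 + 0×1 + 0×0 = 5; y[4] = 0×1 + 0×1 = 0; y[5] = 0×1 = 0

[0, 4, 9, 5, 0, 0]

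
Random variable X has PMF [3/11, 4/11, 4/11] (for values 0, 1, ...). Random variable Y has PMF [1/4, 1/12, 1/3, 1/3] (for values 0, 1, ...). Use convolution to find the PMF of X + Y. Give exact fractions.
P(X+Y=k) = Σ_i P(X=i)·P(Y=k-i) — a convolution of [3/11, 4/11, 4/11] and [1/4, 1/12, 1/3, 1/3]. P(X+Y=0) = (3/11)×(1/4) = 3/44; P(X+Y=1) = (3/11)×(1/12) + (4/11)×(1/4) = 1/44 + 1/11 = 5/44; P(X+Y=2) = (3/11)×(1/3) + (4/11)×(1/12) + (4/11)×(1/4) = 1/11 + 1/33 + 1/11 = 7/33; P(X+Y=3) = (3/11)×(1/3) + (4/11)×(1/3) + (4/11)×(1/12) = 1/11 + 4/33 + 1/33 = 8/33; P(X+Y=4) = (4/11)×(1/3) + (4/11)×(1/3) = 4/33 + 4/33 = 8/33; P(X+Y=5) = (4/11)×(1/3) = 4/33. PMF: [3/44, 5/44, 7/33, 8/33, 8/33, 4/33] (sums to 1 ✓)

[3/44, 5/44, 7/33, 8/33, 8/33, 4/33]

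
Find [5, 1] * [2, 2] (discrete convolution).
y[0] = 5×2 = 10; y[1] = 5×2 + 1×2 = 12; y[2] = 1×2 = 2

[10, 12, 2]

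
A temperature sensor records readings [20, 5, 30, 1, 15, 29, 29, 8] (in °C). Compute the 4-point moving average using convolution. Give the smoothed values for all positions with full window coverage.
4-point moving average kernel = [1, 1, 1, 1]. Apply in 'valid' mode (full window coverage): avg[0] = (20 + 5 + 30 + 1) / 4 = 14.0; avg[1] = (5 + 30 + 1 + 15) / 4 = 12.75; avg[2] = (30 + 1 + 15 + 29) / 4 = 18.75; avg[3] = (1 + 15 + 29 + 29) / 4 = 18.5; avg[4] = (15 + 29 + 29 + 8) / 4 = 20.25. Smoothed values: [14.0, 12.75, 18.75, 18.5, 20.25]

[14.0, 12.75, 18.75, 18.5, 20.25]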